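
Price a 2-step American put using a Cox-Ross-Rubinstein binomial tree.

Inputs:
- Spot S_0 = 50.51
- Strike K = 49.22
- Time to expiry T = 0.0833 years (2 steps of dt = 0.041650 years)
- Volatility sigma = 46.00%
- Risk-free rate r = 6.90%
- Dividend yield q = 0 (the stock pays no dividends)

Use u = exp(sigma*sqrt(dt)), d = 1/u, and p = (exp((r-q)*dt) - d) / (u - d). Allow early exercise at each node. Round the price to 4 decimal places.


Answer: Price = V(0,0) = 1.8887

Derivation:
dt = T/N = 0.041650
u = exp(sigma*sqrt(dt)) = 1.098426; d = 1/u = 0.910394
p = (exp((r-q)*dt) - d) / (u - d) = 0.491853
Discount per step: exp(-r*dt) = 0.997130
Stock lattice S(k, i) with i counting down-moves:
  k=0: S(0,0) = 50.5100
  k=1: S(1,0) = 55.4815; S(1,1) = 45.9840
  k=2: S(2,0) = 60.9423; S(2,1) = 50.5100; S(2,2) = 41.8635
Terminal payoffs V(N, i) = max(K - S_T, 0):
  V(2,0) = 0.000000; V(2,1) = 0.000000; V(2,2) = 7.356485
Backward induction: V(k, i) = exp(-r*dt) * [p * V(k+1, i) + (1-p) * V(k+1, i+1)]; then take max(V_cont, immediate exercise) for American.
  V(1,0) = exp(-r*dt) * [p*0.000000 + (1-p)*0.000000] = 0.000000; exercise = 0.000000; V(1,0) = max -> 0.000000
  V(1,1) = exp(-r*dt) * [p*0.000000 + (1-p)*7.356485] = 3.727445; exercise = 3.236023; V(1,1) = max -> 3.727445
  V(0,0) = exp(-r*dt) * [p*0.000000 + (1-p)*3.727445] = 1.888653; exercise = 0.000000; V(0,0) = max -> 1.888653


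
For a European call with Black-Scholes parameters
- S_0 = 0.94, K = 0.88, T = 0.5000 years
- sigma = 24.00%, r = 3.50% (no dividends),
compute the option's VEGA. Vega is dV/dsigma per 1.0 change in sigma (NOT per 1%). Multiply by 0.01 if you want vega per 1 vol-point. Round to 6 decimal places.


Answer: Vega = 0.224554

Derivation:
d1 = 0.5766336052; d2 = 0.4069279777
phi(d1) = 0.3378370195; exp(-qT) = 1.0000000000; exp(-rT) = 0.9826522357
Vega = S * exp(-qT) * phi(d1) * sqrt(T) = 0.9400 * 1.0000000000 * 0.3378370195 * 0.7071067812 = 0.224554


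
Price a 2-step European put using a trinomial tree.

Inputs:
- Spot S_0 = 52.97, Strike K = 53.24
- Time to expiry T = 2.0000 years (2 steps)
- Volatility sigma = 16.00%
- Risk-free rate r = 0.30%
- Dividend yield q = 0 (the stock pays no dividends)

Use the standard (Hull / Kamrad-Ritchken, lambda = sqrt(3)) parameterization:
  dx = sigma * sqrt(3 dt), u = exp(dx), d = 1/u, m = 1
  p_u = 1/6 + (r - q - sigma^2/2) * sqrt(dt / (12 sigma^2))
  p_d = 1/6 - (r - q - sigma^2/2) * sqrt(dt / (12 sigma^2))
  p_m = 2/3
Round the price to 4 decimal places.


dt = T/N = 1.000000; dx = sigma*sqrt(3*dt) = 0.277128
u = exp(dx) = 1.319335; d = 1/u = 0.757957
p_u = 0.148985, p_m = 0.666667, p_d = 0.184348
Discount per step: exp(-r*dt) = 0.997004
Stock lattice S(k, j) with j the centered position index:
  k=0: S(0,+0) = 52.9700
  k=1: S(1,-1) = 40.1490; S(1,+0) = 52.9700; S(1,+1) = 69.8852
  k=2: S(2,-2) = 30.4312; S(2,-1) = 40.1490; S(2,+0) = 52.9700; S(2,+1) = 69.8852; S(2,+2) = 92.2020
Terminal payoffs V(N, j) = max(K - S_T, 0):
  V(2,-2) = 22.808768; V(2,-1) = 13.090998; V(2,+0) = 0.270000; V(2,+1) = 0.000000; V(2,+2) = 0.000000
Backward induction: V(k, j) = exp(-r*dt) * [p_u * V(k+1, j+1) + p_m * V(k+1, j) + p_d * V(k+1, j-1)]
  V(1,-1) = exp(-r*dt) * [p_u*0.270000 + p_m*13.090998 + p_d*22.808768] = 12.933450
  V(1,+0) = exp(-r*dt) * [p_u*0.000000 + p_m*0.270000 + p_d*13.090998] = 2.585531
  V(1,+1) = exp(-r*dt) * [p_u*0.000000 + p_m*0.000000 + p_d*0.270000] = 0.049625
  V(0,+0) = exp(-r*dt) * [p_u*0.049625 + p_m*2.585531 + p_d*12.933450] = 4.103009

Answer: Price = V(0,0) = 4.1030


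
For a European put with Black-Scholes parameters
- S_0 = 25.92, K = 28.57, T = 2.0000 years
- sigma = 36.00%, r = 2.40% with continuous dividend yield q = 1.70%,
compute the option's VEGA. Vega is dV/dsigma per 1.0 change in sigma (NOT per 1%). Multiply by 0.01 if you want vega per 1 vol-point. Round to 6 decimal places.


d1 = 0.0908586158; d2 = -0.4182582666
phi(d1) = 0.3972989825; exp(-qT) = 0.9665715046; exp(-rT) = 0.9531337871
Vega = S * exp(-qT) * phi(d1) * sqrt(T) = 25.9200 * 0.9665715046 * 0.3972989825 * 1.4142135624 = 14.076719

Answer: Vega = 14.076719


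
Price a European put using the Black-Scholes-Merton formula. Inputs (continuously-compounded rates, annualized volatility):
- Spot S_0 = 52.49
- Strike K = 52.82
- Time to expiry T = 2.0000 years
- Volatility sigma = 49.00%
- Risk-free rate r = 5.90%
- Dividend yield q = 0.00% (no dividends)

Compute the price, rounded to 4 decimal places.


Answer: Price = 10.8670

Derivation:
d1 = (ln(S/K) + (r - q + 0.5*sigma^2) * T) / (sigma * sqrt(T)) = 0.50772109
d2 = d1 - sigma * sqrt(T) = -0.18524355
exp(-rT) = 0.88869605; exp(-qT) = 1.00000000
P = K * exp(-rT) * N(-d2) - S_0 * exp(-qT) * N(-d1)
N(-d1) = 0.30582448; N(-d2) = 0.57348099
P = 52.8200 * 0.88869605 * 0.57348099 - 52.4900 * 1.00000000 * 0.30582448 = 10.8670


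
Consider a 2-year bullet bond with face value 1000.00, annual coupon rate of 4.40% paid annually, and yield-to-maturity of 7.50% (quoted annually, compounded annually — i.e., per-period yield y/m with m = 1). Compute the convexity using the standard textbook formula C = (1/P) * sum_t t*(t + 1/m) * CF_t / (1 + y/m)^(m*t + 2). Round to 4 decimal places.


Coupon per period c = face * coupon_rate / m = 44.000000
Periods per year m = 1; per-period yield y/m = 0.075000
Number of cashflows N = 2
Cashflows (t years, CF_t, discount factor 1/(1+y/m)^(m*t), PV):
  t = 1.0000: CF_t = 44.000000, DF = 0.930233, PV = 40.930233
  t = 2.0000: CF_t = 1044.000000, DF = 0.865333, PV = 903.407247
Price P = sum_t PV_t = 944.337480
Convexity numerator sum_t t*(t + 1/m) * CF_t / (1+y/m)^(m*t + 2):
  t = 1.0000: term = 70.836530
  t = 2.0000: term = 4690.486519
Convexity = (1/P) * sum = 4761.323049 / 944.337480 = 5.041972

Answer: Convexity = 5.0420


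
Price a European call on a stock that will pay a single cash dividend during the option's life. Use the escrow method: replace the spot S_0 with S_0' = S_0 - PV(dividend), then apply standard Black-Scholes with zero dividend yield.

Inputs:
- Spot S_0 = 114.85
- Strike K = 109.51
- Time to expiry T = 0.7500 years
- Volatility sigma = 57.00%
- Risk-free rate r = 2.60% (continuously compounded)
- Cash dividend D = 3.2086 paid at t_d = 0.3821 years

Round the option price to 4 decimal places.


Answer: Price = 23.5581

Derivation:
PV(D) = D * exp(-r * t_d) = 3.2086 * 0.99011459 = 3.17688166
S_0' = S_0 - PV(D) = 114.8500 - 3.17688166 = 111.67311834
d1 = (ln(S_0'/K) + (r + sigma^2/2)*T) / (sigma*sqrt(T)) = 0.32594491
d2 = d1 - sigma*sqrt(T) = -0.16768957
exp(-rT) = 0.98068890
N(d1) = 0.62776698; N(d2) = 0.43341375
C = S_0' * N(d1) - K * exp(-rT) * N(d2) = 111.67311834 * 0.62776698 - 109.5100 * 0.98068890 * 0.43341375 = 23.5581


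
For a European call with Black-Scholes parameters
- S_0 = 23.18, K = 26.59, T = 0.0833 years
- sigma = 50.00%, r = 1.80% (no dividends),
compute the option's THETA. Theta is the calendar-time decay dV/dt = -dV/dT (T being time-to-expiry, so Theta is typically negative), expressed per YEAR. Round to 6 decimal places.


d1 = -0.8685094526; d2 = -1.0128181495
phi(d1) = 0.2735986937; exp(-qT) = 1.0000000000; exp(-rT) = 0.9985017235
Theta = -S*exp(-qT)*phi(d1)*sigma/(2*sqrt(T)) - r*K*exp(-rT)*N(d2) + q*S*exp(-qT)*N(d1)
N(d1) = 0.1925577499; N(d2) = 0.1555735150; sqrt(T) = 0.2886173938
Term 1 = -23.1800 * 1.0000000000 * 0.2735986937 * 0.5000 / (2 * 0.2886173938) = -5.4934472560
Term 2 = -0.0180 * 26.5900 * 0.9985017235 * 0.1555735150 = -0.0743490332
Term 3 = 0 (no dividend yield, q = 0)
Theta = -5.4934472560 + (-0.0743490332) + (0.0000000000) = -5.567796

Answer: Theta = -5.567796


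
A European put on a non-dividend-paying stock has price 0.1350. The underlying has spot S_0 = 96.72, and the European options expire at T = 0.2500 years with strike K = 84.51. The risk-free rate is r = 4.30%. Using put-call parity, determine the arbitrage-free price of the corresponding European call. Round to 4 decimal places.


Put-call parity: C - P = S_0 * exp(-qT) - K * exp(-rT).
S_0 * exp(-qT) = 96.7200 * 1.00000000 = 96.72000000
K * exp(-rT) = 84.5100 * 0.98930757 = 83.60638314
C = P + S*exp(-qT) - K*exp(-rT)
C = 0.1350 + 96.72000000 - 83.60638314 = 13.2486

Answer: Call price = 13.2486


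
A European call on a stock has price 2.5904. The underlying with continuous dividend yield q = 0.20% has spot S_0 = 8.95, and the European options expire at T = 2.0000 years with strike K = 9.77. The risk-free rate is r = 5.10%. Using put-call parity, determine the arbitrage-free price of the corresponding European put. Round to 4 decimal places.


Put-call parity: C - P = S_0 * exp(-qT) - K * exp(-rT).
S_0 * exp(-qT) = 8.9500 * 0.99600799 = 8.91427150
K * exp(-rT) = 9.7700 * 0.90302955 = 8.82259872
P = C - S*exp(-qT) + K*exp(-rT)
P = 2.5904 - 8.91427150 + 8.82259872 = 2.4987

Answer: Put price = 2.4987


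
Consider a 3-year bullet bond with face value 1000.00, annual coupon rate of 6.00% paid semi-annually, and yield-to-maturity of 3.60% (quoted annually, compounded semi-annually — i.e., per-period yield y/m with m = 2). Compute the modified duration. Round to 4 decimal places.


Answer: Modified duration = 2.7483

Derivation:
Coupon per period c = face * coupon_rate / m = 30.000000
Periods per year m = 2; per-period yield y/m = 0.018000
Number of cashflows N = 6
Cashflows (t years, CF_t, discount factor 1/(1+y/m)^(m*t), PV):
  t = 0.5000: CF_t = 30.000000, DF = 0.982318, PV = 29.469548
  t = 1.0000: CF_t = 30.000000, DF = 0.964949, PV = 28.948476
  t = 1.5000: CF_t = 30.000000, DF = 0.947887, PV = 28.436616
  t = 2.0000: CF_t = 30.000000, DF = 0.931127, PV = 27.933808
  t = 2.5000: CF_t = 30.000000, DF = 0.914663, PV = 27.439890
  t = 3.0000: CF_t = 1030.000000, DF = 0.898490, PV = 925.444879
Price P = sum_t PV_t = 1067.673217
First compute Macaulay numerator sum_t t * PV_t:
  t * PV_t at t = 0.5000: 14.734774
  t * PV_t at t = 1.0000: 28.948476
  t * PV_t at t = 1.5000: 42.654925
  t * PV_t at t = 2.0000: 55.867616
  t * PV_t at t = 2.5000: 68.599725
  t * PV_t at t = 3.0000: 2776.334638
Macaulay duration D = 2987.140153 / 1067.673217 = 2.797804
Modified duration = D / (1 + y/m) = 2.797804 / (1 + 0.018000) = 2.748334


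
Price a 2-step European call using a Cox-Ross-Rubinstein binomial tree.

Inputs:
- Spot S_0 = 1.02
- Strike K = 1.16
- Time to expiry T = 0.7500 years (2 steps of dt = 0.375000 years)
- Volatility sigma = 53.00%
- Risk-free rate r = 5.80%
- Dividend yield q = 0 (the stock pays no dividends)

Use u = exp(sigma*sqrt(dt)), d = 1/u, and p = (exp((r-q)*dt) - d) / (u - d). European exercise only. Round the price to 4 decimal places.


Answer: Price = V(0,0) = 0.1555

Derivation:
dt = T/N = 0.375000
u = exp(sigma*sqrt(dt)) = 1.383418; d = 1/u = 0.722847
p = (exp((r-q)*dt) - d) / (u - d) = 0.452852
Discount per step: exp(-r*dt) = 0.978485
Stock lattice S(k, i) with i counting down-moves:
  k=0: S(0,0) = 1.0200
  k=1: S(1,0) = 1.4111; S(1,1) = 0.7373
  k=2: S(2,0) = 1.9521; S(2,1) = 1.0200; S(2,2) = 0.5330
Terminal payoffs V(N, i) = max(S_T - K, 0):
  V(2,0) = 0.792123; V(2,1) = 0.000000; V(2,2) = 0.000000
Backward induction: V(k, i) = exp(-r*dt) * [p * V(k+1, i) + (1-p) * V(k+1, i+1)].
  V(1,0) = exp(-r*dt) * [p*0.792123 + (1-p)*0.000000] = 0.350997
  V(1,1) = exp(-r*dt) * [p*0.000000 + (1-p)*0.000000] = 0.000000
  V(0,0) = exp(-r*dt) * [p*0.350997 + (1-p)*0.000000] = 0.155530


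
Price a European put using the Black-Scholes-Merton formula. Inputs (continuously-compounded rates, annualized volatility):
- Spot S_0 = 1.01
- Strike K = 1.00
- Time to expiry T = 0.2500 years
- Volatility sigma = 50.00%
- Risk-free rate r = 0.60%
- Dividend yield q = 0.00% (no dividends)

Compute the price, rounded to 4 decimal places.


Answer: Price = 0.0943

Derivation:
d1 = (ln(S/K) + (r - q + 0.5*sigma^2) * T) / (sigma * sqrt(T)) = 0.17080132
d2 = d1 - sigma * sqrt(T) = -0.07919868
exp(-rT) = 0.99850112; exp(-qT) = 1.00000000
P = K * exp(-rT) * N(-d2) - S_0 * exp(-qT) * N(-d1)
N(-d1) = 0.43218999; N(-d2) = 0.53156270
P = 1.0000 * 0.99850112 * 0.53156270 - 1.0100 * 1.00000000 * 0.43218999 = 0.0943


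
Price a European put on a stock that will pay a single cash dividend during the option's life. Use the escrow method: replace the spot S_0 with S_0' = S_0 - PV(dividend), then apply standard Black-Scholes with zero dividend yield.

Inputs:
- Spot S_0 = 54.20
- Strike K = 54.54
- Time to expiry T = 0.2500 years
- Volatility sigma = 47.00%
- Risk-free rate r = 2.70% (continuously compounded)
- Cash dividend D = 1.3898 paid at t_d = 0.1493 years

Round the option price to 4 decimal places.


PV(D) = D * exp(-r * t_d) = 1.3898 * 0.99597701 = 1.38420885
S_0' = S_0 - PV(D) = 54.2000 - 1.38420885 = 52.81579115
d1 = (ln(S_0'/K) + (r + sigma^2/2)*T) / (sigma*sqrt(T)) = 0.00952487
d2 = d1 - sigma*sqrt(T) = -0.22547513
exp(-rT) = 0.99327273
N(-d1) = 0.49620019; N(-d2) = 0.58919517
P = K * exp(-rT) * N(-d2) - S_0' * N(-d1) = 54.5400 * 0.99327273 * 0.58919517 - 52.81579115 * 0.49620019 = 5.7113

Answer: Price = 5.7113


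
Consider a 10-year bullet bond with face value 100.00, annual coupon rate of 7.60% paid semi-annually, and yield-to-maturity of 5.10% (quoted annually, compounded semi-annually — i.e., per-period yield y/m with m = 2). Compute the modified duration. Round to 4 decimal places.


Coupon per period c = face * coupon_rate / m = 3.800000
Periods per year m = 2; per-period yield y/m = 0.025500
Number of cashflows N = 20
Cashflows (t years, CF_t, discount factor 1/(1+y/m)^(m*t), PV):
  t = 0.5000: CF_t = 3.800000, DF = 0.975134, PV = 3.705510
  t = 1.0000: CF_t = 3.800000, DF = 0.950886, PV = 3.613369
  t = 1.5000: CF_t = 3.800000, DF = 0.927242, PV = 3.523519
  t = 2.0000: CF_t = 3.800000, DF = 0.904185, PV = 3.435903
  t = 2.5000: CF_t = 3.800000, DF = 0.881702, PV = 3.350466
  t = 3.0000: CF_t = 3.800000, DF = 0.859777, PV = 3.267154
  t = 3.5000: CF_t = 3.800000, DF = 0.838398, PV = 3.185913
  t = 4.0000: CF_t = 3.800000, DF = 0.817551, PV = 3.106693
  t = 4.5000: CF_t = 3.800000, DF = 0.797222, PV = 3.029442
  t = 5.0000: CF_t = 3.800000, DF = 0.777398, PV = 2.954112
  t = 5.5000: CF_t = 3.800000, DF = 0.758067, PV = 2.880655
  t = 6.0000: CF_t = 3.800000, DF = 0.739217, PV = 2.809025
  t = 6.5000: CF_t = 3.800000, DF = 0.720836, PV = 2.739176
  t = 7.0000: CF_t = 3.800000, DF = 0.702912, PV = 2.671064
  t = 7.5000: CF_t = 3.800000, DF = 0.685433, PV = 2.604646
  t = 8.0000: CF_t = 3.800000, DF = 0.668389, PV = 2.539879
  t = 8.5000: CF_t = 3.800000, DF = 0.651769, PV = 2.476722
  t = 9.0000: CF_t = 3.800000, DF = 0.635562, PV = 2.415136
  t = 9.5000: CF_t = 3.800000, DF = 0.619758, PV = 2.355082
  t = 10.0000: CF_t = 103.800000, DF = 0.604347, PV = 62.731267
Price P = sum_t PV_t = 119.394732
First compute Macaulay numerator sum_t t * PV_t:
  t * PV_t at t = 0.5000: 1.852755
  t * PV_t at t = 1.0000: 3.613369
  t * PV_t at t = 1.5000: 5.285278
  t * PV_t at t = 2.0000: 6.871807
  t * PV_t at t = 2.5000: 8.376166
  t * PV_t at t = 3.0000: 9.801462
  t * PV_t at t = 3.5000: 11.150696
  t * PV_t at t = 4.0000: 12.426770
  t * PV_t at t = 4.5000: 13.632488
  t * PV_t at t = 5.0000: 14.770560
  t * PV_t at t = 5.5000: 15.843604
  t * PV_t at t = 6.0000: 16.854151
  t * PV_t at t = 6.5000: 17.804645
  t * PV_t at t = 7.0000: 18.697448
  t * PV_t at t = 7.5000: 19.534841
  t * PV_t at t = 8.0000: 20.319029
  t * PV_t at t = 8.5000: 21.052139
  t * PV_t at t = 9.0000: 21.736226
  t * PV_t at t = 9.5000: 22.373276
  t * PV_t at t = 10.0000: 627.312670
Macaulay duration D = 889.309379 / 119.394732 = 7.448481
Modified duration = D / (1 + y/m) = 7.448481 / (1 + 0.025500) = 7.263268

Answer: Modified duration = 7.2633


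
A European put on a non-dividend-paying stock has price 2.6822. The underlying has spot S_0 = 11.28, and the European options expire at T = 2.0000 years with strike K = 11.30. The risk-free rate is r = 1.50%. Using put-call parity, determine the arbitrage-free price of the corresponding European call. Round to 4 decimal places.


Put-call parity: C - P = S_0 * exp(-qT) - K * exp(-rT).
S_0 * exp(-qT) = 11.2800 * 1.00000000 = 11.28000000
K * exp(-rT) = 11.3000 * 0.97044553 = 10.96603453
C = P + S*exp(-qT) - K*exp(-rT)
C = 2.6822 + 11.28000000 - 10.96603453 = 2.9962

Answer: Call price = 2.9962


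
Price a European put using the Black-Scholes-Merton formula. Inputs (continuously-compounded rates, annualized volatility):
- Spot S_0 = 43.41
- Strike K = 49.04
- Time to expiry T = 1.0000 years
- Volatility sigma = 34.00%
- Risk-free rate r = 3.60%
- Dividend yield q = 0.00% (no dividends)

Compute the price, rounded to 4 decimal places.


d1 = (ln(S/K) + (r - q + 0.5*sigma^2) * T) / (sigma * sqrt(T)) = -0.08278371
d2 = d1 - sigma * sqrt(T) = -0.42278371
exp(-rT) = 0.96464029; exp(-qT) = 1.00000000
P = K * exp(-rT) * N(-d2) - S_0 * exp(-qT) * N(-d1)
N(-d1) = 0.53298824; N(-d2) = 0.66377346
P = 49.0400 * 0.96464029 * 0.66377346 - 43.4100 * 1.00000000 * 0.53298824 = 8.2634

Answer: Price = 8.2634


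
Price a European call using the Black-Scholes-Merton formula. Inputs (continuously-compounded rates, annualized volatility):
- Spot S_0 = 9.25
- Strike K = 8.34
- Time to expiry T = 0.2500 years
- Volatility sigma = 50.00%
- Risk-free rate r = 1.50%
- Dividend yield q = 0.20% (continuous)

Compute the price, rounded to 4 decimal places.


Answer: Price = 1.4194

Derivation:
d1 = (ln(S/K) + (r - q + 0.5*sigma^2) * T) / (sigma * sqrt(T)) = 0.55224134
d2 = d1 - sigma * sqrt(T) = 0.30224134
exp(-rT) = 0.99625702; exp(-qT) = 0.99950012
C = S_0 * exp(-qT) * N(d1) - K * exp(-rT) * N(d2)
N(d1) = 0.70960849; N(d2) = 0.61876595
C = 9.2500 * 0.99950012 * 0.70960849 - 8.3400 * 0.99625702 * 0.61876595 = 1.4194


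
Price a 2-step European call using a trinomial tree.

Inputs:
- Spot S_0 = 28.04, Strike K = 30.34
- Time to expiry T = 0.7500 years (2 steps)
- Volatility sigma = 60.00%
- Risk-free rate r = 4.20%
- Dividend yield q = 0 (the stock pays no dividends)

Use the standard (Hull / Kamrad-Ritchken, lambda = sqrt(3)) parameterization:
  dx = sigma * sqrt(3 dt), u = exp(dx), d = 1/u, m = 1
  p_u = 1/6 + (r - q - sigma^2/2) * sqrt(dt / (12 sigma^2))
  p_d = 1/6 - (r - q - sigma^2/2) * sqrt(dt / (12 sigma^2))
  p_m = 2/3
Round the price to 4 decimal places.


Answer: Price = V(0,0) = 4.7605

Derivation:
dt = T/N = 0.375000; dx = sigma*sqrt(3*dt) = 0.636396
u = exp(dx) = 1.889658; d = 1/u = 0.529196
p_u = 0.126008, p_m = 0.666667, p_d = 0.207325
Discount per step: exp(-r*dt) = 0.984373
Stock lattice S(k, j) with j the centered position index:
  k=0: S(0,+0) = 28.0400
  k=1: S(1,-1) = 14.8387; S(1,+0) = 28.0400; S(1,+1) = 52.9860
  k=2: S(2,-2) = 7.8526; S(2,-1) = 14.8387; S(2,+0) = 28.0400; S(2,+1) = 52.9860; S(2,+2) = 100.1255
Terminal payoffs V(N, j) = max(S_T - K, 0):
  V(2,-2) = 0.000000; V(2,-1) = 0.000000; V(2,+0) = 0.000000; V(2,+1) = 22.646023; V(2,+2) = 69.785487
Backward induction: V(k, j) = exp(-r*dt) * [p_u * V(k+1, j+1) + p_m * V(k+1, j) + p_d * V(k+1, j-1)]
  V(1,-1) = exp(-r*dt) * [p_u*0.000000 + p_m*0.000000 + p_d*0.000000] = 0.000000
  V(1,+0) = exp(-r*dt) * [p_u*22.646023 + p_m*0.000000 + p_d*0.000000] = 2.808989
  V(1,+1) = exp(-r*dt) * [p_u*69.785487 + p_m*22.646023 + p_d*0.000000] = 23.517547
  V(0,+0) = exp(-r*dt) * [p_u*23.517547 + p_m*2.808989 + p_d*0.000000] = 4.760488


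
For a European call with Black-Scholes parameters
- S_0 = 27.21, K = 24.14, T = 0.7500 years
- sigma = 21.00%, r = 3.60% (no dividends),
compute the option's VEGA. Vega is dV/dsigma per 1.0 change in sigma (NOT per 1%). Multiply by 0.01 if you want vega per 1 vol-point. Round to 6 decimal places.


d1 = 0.8976523058; d2 = 0.7157869710
phi(d1) = 0.2666473276; exp(-qT) = 1.0000000000; exp(-rT) = 0.9733612415
Vega = S * exp(-qT) * phi(d1) * sqrt(T) = 27.2100 * 1.0000000000 * 0.2666473276 * 0.8660254038 = 6.283425

Answer: Vega = 6.283425


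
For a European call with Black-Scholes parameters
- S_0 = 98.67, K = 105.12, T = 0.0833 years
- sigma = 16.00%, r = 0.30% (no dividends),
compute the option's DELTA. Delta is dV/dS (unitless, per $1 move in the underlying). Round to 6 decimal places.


d1 = -1.3427262875; d2 = -1.3889050705
phi(d1) = 0.1619616865; exp(-qT) = 1.0000000000; exp(-rT) = 0.9997501312
N(d1) = 0.0896803097
Delta = exp(-qT) * N(d1) = 1.0000000000 * 0.0896803097 = 0.089680

Answer: Delta = 0.089680


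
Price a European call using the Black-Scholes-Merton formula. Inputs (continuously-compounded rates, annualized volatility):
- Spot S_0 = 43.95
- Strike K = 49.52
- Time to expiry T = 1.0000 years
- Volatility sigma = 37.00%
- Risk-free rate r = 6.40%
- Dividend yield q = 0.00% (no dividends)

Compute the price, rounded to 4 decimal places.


Answer: Price = 5.4572

Derivation:
d1 = (ln(S/K) + (r - q + 0.5*sigma^2) * T) / (sigma * sqrt(T)) = 0.03547566
d2 = d1 - sigma * sqrt(T) = -0.33452434
exp(-rT) = 0.93800500; exp(-qT) = 1.00000000
C = S_0 * exp(-qT) * N(d1) - K * exp(-rT) * N(d2)
N(d1) = 0.51414977; N(d2) = 0.36899197
C = 43.9500 * 1.00000000 * 0.51414977 - 49.5200 * 0.93800500 * 0.36899197 = 5.4572


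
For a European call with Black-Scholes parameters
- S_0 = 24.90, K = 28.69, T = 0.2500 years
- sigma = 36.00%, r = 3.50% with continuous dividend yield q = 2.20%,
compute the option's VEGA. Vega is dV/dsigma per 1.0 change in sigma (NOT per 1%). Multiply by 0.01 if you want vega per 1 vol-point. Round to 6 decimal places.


d1 = -0.6790601473; d2 = -0.8590601473
phi(d1) = 0.3167951669; exp(-qT) = 0.9945150973; exp(-rT) = 0.9912881698
Vega = S * exp(-qT) * phi(d1) * sqrt(T) = 24.9000 * 0.9945150973 * 0.3167951669 * 0.5000000000 = 3.922467

Answer: Vega = 3.922467


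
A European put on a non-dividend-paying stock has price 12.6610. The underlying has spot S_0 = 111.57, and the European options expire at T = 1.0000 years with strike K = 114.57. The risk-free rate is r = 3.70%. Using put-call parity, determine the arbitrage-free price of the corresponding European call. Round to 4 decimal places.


Answer: Call price = 13.8226

Derivation:
Put-call parity: C - P = S_0 * exp(-qT) - K * exp(-rT).
S_0 * exp(-qT) = 111.5700 * 1.00000000 = 111.57000000
K * exp(-rT) = 114.5700 * 0.96367614 = 110.40837483
C = P + S*exp(-qT) - K*exp(-rT)
C = 12.6610 + 111.57000000 - 110.40837483 = 13.8226


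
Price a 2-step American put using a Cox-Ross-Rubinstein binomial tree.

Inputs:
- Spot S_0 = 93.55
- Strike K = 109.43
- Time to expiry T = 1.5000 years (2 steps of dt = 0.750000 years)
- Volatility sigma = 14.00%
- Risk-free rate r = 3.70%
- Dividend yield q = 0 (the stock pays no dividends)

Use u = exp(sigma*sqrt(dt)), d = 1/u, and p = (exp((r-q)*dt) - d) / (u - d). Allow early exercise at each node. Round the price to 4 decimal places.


Answer: Price = V(0,0) = 15.8800

Derivation:
dt = T/N = 0.750000
u = exp(sigma*sqrt(dt)) = 1.128900; d = 1/u = 0.885818
p = (exp((r-q)*dt) - d) / (u - d) = 0.585484
Discount per step: exp(-r*dt) = 0.972631
Stock lattice S(k, i) with i counting down-moves:
  k=0: S(0,0) = 93.5500
  k=1: S(1,0) = 105.6086; S(1,1) = 82.8683
  k=2: S(2,0) = 119.2215; S(2,1) = 93.5500; S(2,2) = 73.4062
Terminal payoffs V(N, i) = max(K - S_T, 0):
  V(2,0) = 0.000000; V(2,1) = 15.880000; V(2,2) = 36.023760
Backward induction: V(k, i) = exp(-r*dt) * [p * V(k+1, i) + (1-p) * V(k+1, i+1)]; then take max(V_cont, immediate exercise) for American.
  V(1,0) = exp(-r*dt) * [p*0.000000 + (1-p)*15.880000] = 6.402359; exercise = 3.821421; V(1,0) = max -> 6.402359
  V(1,1) = exp(-r*dt) * [p*15.880000 + (1-p)*36.023760] = 23.566773; exercise = 26.561709; V(1,1) = max -> 26.561709
  V(0,0) = exp(-r*dt) * [p*6.402359 + (1-p)*26.561709] = 14.354806; exercise = 15.880000; V(0,0) = max -> 15.880000


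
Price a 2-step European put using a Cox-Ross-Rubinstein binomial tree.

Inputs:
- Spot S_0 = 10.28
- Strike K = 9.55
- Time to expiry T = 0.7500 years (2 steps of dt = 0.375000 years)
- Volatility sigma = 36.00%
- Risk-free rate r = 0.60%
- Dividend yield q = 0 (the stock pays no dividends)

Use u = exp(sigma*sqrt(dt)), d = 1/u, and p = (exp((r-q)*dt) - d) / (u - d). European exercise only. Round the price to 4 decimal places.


dt = T/N = 0.375000
u = exp(sigma*sqrt(dt)) = 1.246643; d = 1/u = 0.802154
p = (exp((r-q)*dt) - d) / (u - d) = 0.450176
Discount per step: exp(-r*dt) = 0.997753
Stock lattice S(k, i) with i counting down-moves:
  k=0: S(0,0) = 10.2800
  k=1: S(1,0) = 12.8155; S(1,1) = 8.2461
  k=2: S(2,0) = 15.9763; S(2,1) = 10.2800; S(2,2) = 6.6147
Terminal payoffs V(N, i) = max(K - S_T, 0):
  V(2,0) = 0.000000; V(2,1) = 0.000000; V(2,2) = 2.935315
Backward induction: V(k, i) = exp(-r*dt) * [p * V(k+1, i) + (1-p) * V(k+1, i+1)].
  V(1,0) = exp(-r*dt) * [p*0.000000 + (1-p)*0.000000] = 0.000000
  V(1,1) = exp(-r*dt) * [p*0.000000 + (1-p)*2.935315] = 1.610279
  V(0,0) = exp(-r*dt) * [p*0.000000 + (1-p)*1.610279] = 0.883380

Answer: Price = V(0,0) = 0.8834


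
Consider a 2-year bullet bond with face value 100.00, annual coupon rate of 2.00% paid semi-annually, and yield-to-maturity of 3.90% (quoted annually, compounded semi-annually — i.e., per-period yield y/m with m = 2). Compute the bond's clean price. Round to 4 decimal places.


Coupon per period c = face * coupon_rate / m = 1.000000
Periods per year m = 2; per-period yield y/m = 0.019500
Number of cashflows N = 4
Cashflows (t years, CF_t, discount factor 1/(1+y/m)^(m*t), PV):
  t = 0.5000: CF_t = 1.000000, DF = 0.980873, PV = 0.980873
  t = 1.0000: CF_t = 1.000000, DF = 0.962112, PV = 0.962112
  t = 1.5000: CF_t = 1.000000, DF = 0.943709, PV = 0.943709
  t = 2.0000: CF_t = 101.000000, DF = 0.925659, PV = 93.491570
Price P = sum_t PV_t = 96.378264

Answer: Price = 96.3783


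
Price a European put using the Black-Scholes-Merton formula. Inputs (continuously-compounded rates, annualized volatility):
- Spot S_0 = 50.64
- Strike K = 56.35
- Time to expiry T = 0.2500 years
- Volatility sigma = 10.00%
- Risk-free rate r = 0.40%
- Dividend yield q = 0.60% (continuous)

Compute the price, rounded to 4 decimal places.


Answer: Price = 5.7447

Derivation:
d1 = (ln(S/K) + (r - q + 0.5*sigma^2) * T) / (sigma * sqrt(T)) = -2.12180925
d2 = d1 - sigma * sqrt(T) = -2.17180925
exp(-rT) = 0.99900050; exp(-qT) = 0.99850112
P = K * exp(-rT) * N(-d2) - S_0 * exp(-qT) * N(-d1)
N(-d1) = 0.98307312; N(-d2) = 0.98506497
P = 56.3500 * 0.99900050 * 0.98506497 - 50.6400 * 0.99850112 * 0.98307312 = 5.7447


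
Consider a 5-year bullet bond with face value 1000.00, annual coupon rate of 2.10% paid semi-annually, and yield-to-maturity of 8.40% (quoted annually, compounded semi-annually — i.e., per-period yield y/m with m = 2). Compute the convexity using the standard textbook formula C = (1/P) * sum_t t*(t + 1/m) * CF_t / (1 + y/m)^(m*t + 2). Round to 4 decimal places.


Coupon per period c = face * coupon_rate / m = 10.500000
Periods per year m = 2; per-period yield y/m = 0.042000
Number of cashflows N = 10
Cashflows (t years, CF_t, discount factor 1/(1+y/m)^(m*t), PV):
  t = 0.5000: CF_t = 10.500000, DF = 0.959693, PV = 10.076775
  t = 1.0000: CF_t = 10.500000, DF = 0.921010, PV = 9.670610
  t = 1.5000: CF_t = 10.500000, DF = 0.883887, PV = 9.280816
  t = 2.0000: CF_t = 10.500000, DF = 0.848260, PV = 8.906733
  t = 2.5000: CF_t = 10.500000, DF = 0.814069, PV = 8.547728
  t = 3.0000: CF_t = 10.500000, DF = 0.781257, PV = 8.203194
  t = 3.5000: CF_t = 10.500000, DF = 0.749766, PV = 7.872547
  t = 4.0000: CF_t = 10.500000, DF = 0.719545, PV = 7.555228
  t = 4.5000: CF_t = 10.500000, DF = 0.690543, PV = 7.250698
  t = 5.0000: CF_t = 1010.500000, DF = 0.662709, PV = 669.667355
Price P = sum_t PV_t = 747.031683
Convexity numerator sum_t t*(t + 1/m) * CF_t / (1+y/m)^(m*t + 2):
  t = 0.5000: term = 4.640408
  t = 1.0000: term = 13.360099
  t = 1.5000: term = 25.643185
  t = 2.0000: term = 41.015970
  t = 2.5000: term = 59.044103
  t = 3.0000: term = 79.329889
  t = 3.5000: term = 101.509775
  t = 4.0000: term = 125.251984
  t = 4.5000: term = 150.254300
  t = 5.0000: term = 16961.192537
Convexity = (1/P) * sum = 17561.242249 / 747.031683 = 23.508029

Answer: Convexity = 23.5080


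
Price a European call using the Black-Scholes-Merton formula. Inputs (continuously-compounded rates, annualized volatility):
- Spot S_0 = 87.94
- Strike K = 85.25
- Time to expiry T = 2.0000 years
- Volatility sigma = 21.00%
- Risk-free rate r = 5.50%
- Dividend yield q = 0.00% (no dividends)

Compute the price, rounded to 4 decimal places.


d1 = (ln(S/K) + (r - q + 0.5*sigma^2) * T) / (sigma * sqrt(T)) = 0.62348853
d2 = d1 - sigma * sqrt(T) = 0.32650369
exp(-rT) = 0.89583414; exp(-qT) = 1.00000000
C = S_0 * exp(-qT) * N(d1) - K * exp(-rT) * N(d2)
N(d1) = 0.73351823; N(d2) = 0.62797835
C = 87.9400 * 1.00000000 * 0.73351823 - 85.2500 * 0.89583414 * 0.62797835 = 16.5470

Answer: Price = 16.5470


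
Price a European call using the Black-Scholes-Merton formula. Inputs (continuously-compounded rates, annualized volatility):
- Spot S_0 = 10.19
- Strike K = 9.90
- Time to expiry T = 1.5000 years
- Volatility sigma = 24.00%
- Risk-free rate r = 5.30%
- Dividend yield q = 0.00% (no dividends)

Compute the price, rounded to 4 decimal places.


d1 = (ln(S/K) + (r - q + 0.5*sigma^2) * T) / (sigma * sqrt(T)) = 0.51565872
d2 = d1 - sigma * sqrt(T) = 0.22171995
exp(-rT) = 0.92357802; exp(-qT) = 1.00000000
C = S_0 * exp(-qT) * N(d1) - K * exp(-rT) * N(d2)
N(d1) = 0.69695361; N(d2) = 0.58773405
C = 10.1900 * 1.00000000 * 0.69695361 - 9.9000 * 0.92357802 * 0.58773405 = 1.7281

Answer: Price = 1.7281


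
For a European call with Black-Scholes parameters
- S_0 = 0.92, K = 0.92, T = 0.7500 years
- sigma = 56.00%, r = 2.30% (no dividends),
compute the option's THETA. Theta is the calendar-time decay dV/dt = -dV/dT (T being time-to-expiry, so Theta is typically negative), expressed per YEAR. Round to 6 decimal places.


d1 = 0.2780560136; d2 = -0.2069182125
phi(d1) = 0.3838144269; exp(-qT) = 1.0000000000; exp(-rT) = 0.9828979294
Theta = -S*exp(-qT)*phi(d1)*sigma/(2*sqrt(T)) - r*K*exp(-rT)*N(d2) + q*S*exp(-qT)*N(d1)
N(d1) = 0.6095153196; N(d2) = 0.4180368664; sqrt(T) = 0.8660254038
Term 1 = -0.9200 * 1.0000000000 * 0.3838144269 * 0.5600 / (2 * 0.8660254038) = -0.1141659309
Term 2 = -0.0230 * 0.9200 * 0.9828979294 * 0.4180368664 = -0.0086943810
Term 3 = 0 (no dividend yield, q = 0)
Theta = -0.1141659309 + (-0.0086943810) + (0.0000000000) = -0.122860

Answer: Theta = -0.122860


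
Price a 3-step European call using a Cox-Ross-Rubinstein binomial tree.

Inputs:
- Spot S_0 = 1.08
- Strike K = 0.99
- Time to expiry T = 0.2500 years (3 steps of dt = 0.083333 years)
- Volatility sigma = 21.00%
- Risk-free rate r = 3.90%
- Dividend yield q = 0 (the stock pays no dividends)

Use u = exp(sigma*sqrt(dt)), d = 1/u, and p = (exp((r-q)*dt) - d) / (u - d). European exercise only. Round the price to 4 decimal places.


Answer: Price = V(0,0) = 0.1099

Derivation:
dt = T/N = 0.083333
u = exp(sigma*sqrt(dt)) = 1.062497; d = 1/u = 0.941179
p = (exp((r-q)*dt) - d) / (u - d) = 0.511682
Discount per step: exp(-r*dt) = 0.996755
Stock lattice S(k, i) with i counting down-moves:
  k=0: S(0,0) = 1.0800
  k=1: S(1,0) = 1.1475; S(1,1) = 1.0165
  k=2: S(2,0) = 1.2192; S(2,1) = 1.0800; S(2,2) = 0.9567
  k=3: S(3,0) = 1.2954; S(3,1) = 1.1475; S(3,2) = 1.0165; S(3,3) = 0.9004
Terminal payoffs V(N, i) = max(S_T - K, 0):
  V(3,0) = 0.305409; V(3,1) = 0.157497; V(3,2) = 0.026473; V(3,3) = 0.000000
Backward induction: V(k, i) = exp(-r*dt) * [p * V(k+1, i) + (1-p) * V(k+1, i+1)].
  V(2,0) = exp(-r*dt) * [p*0.305409 + (1-p)*0.157497] = 0.232424
  V(2,1) = exp(-r*dt) * [p*0.157497 + (1-p)*0.026473] = 0.093212
  V(2,2) = exp(-r*dt) * [p*0.026473 + (1-p)*0.000000] = 0.013502
  V(1,0) = exp(-r*dt) * [p*0.232424 + (1-p)*0.093212] = 0.163911
  V(1,1) = exp(-r*dt) * [p*0.093212 + (1-p)*0.013502] = 0.054112
  V(0,0) = exp(-r*dt) * [p*0.163911 + (1-p)*0.054112] = 0.109936


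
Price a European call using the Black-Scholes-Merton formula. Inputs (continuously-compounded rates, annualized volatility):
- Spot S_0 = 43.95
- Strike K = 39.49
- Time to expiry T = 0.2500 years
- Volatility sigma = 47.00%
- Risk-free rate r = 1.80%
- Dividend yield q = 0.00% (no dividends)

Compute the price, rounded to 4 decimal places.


d1 = (ln(S/K) + (r - q + 0.5*sigma^2) * T) / (sigma * sqrt(T)) = 0.59199000
d2 = d1 - sigma * sqrt(T) = 0.35699000
exp(-rT) = 0.99551011; exp(-qT) = 1.00000000
C = S_0 * exp(-qT) * N(d1) - K * exp(-rT) * N(d2)
N(d1) = 0.72307136; N(d2) = 0.63945035
C = 43.9500 * 1.00000000 * 0.72307136 - 39.4900 * 0.99551011 * 0.63945035 = 6.6405

Answer: Price = 6.6405


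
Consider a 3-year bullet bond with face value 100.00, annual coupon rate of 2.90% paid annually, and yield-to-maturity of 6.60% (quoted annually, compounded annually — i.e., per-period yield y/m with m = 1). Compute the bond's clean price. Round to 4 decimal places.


Coupon per period c = face * coupon_rate / m = 2.900000
Periods per year m = 1; per-period yield y/m = 0.066000
Number of cashflows N = 3
Cashflows (t years, CF_t, discount factor 1/(1+y/m)^(m*t), PV):
  t = 1.0000: CF_t = 2.900000, DF = 0.938086, PV = 2.720450
  t = 2.0000: CF_t = 2.900000, DF = 0.880006, PV = 2.552017
  t = 3.0000: CF_t = 102.900000, DF = 0.825521, PV = 84.946162
Price P = sum_t PV_t = 90.218629

Answer: Price = 90.2186


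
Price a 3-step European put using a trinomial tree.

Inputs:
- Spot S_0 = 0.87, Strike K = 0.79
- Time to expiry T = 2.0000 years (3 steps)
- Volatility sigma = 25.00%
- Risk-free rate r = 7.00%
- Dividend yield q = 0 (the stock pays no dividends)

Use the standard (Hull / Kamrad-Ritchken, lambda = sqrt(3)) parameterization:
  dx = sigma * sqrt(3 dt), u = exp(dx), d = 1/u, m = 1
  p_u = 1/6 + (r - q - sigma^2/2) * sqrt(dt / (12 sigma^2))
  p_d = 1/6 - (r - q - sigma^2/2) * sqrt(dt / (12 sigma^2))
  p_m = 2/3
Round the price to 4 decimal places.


dt = T/N = 0.666667; dx = sigma*sqrt(3*dt) = 0.353553
u = exp(dx) = 1.424119; d = 1/u = 0.702189
p_u = 0.203201, p_m = 0.666667, p_d = 0.130133
Discount per step: exp(-r*dt) = 0.954405
Stock lattice S(k, j) with j the centered position index:
  k=0: S(0,+0) = 0.8700
  k=1: S(1,-1) = 0.6109; S(1,+0) = 0.8700; S(1,+1) = 1.2390
  k=2: S(2,-2) = 0.4290; S(2,-1) = 0.6109; S(2,+0) = 0.8700; S(2,+1) = 1.2390; S(2,+2) = 1.7645
  k=3: S(3,-3) = 0.3012; S(3,-2) = 0.4290; S(3,-1) = 0.6109; S(3,+0) = 0.8700; S(3,+1) = 1.2390; S(3,+2) = 1.7645; S(3,+3) = 2.5128
Terminal payoffs V(N, j) = max(K - S_T, 0):
  V(3,-3) = 0.488782; V(3,-2) = 0.361030; V(3,-1) = 0.179096; V(3,+0) = 0.000000; V(3,+1) = 0.000000; V(3,+2) = 0.000000; V(3,+3) = 0.000000
Backward induction: V(k, j) = exp(-r*dt) * [p_u * V(k+1, j+1) + p_m * V(k+1, j) + p_d * V(k+1, j-1)]
  V(2,-2) = exp(-r*dt) * [p_u*0.179096 + p_m*0.361030 + p_d*0.488782] = 0.325152
  V(2,-1) = exp(-r*dt) * [p_u*0.000000 + p_m*0.179096 + p_d*0.361030] = 0.158793
  V(2,+0) = exp(-r*dt) * [p_u*0.000000 + p_m*0.000000 + p_d*0.179096] = 0.022244
  V(2,+1) = exp(-r*dt) * [p_u*0.000000 + p_m*0.000000 + p_d*0.000000] = 0.000000
  V(2,+2) = exp(-r*dt) * [p_u*0.000000 + p_m*0.000000 + p_d*0.000000] = 0.000000
  V(1,-1) = exp(-r*dt) * [p_u*0.022244 + p_m*0.158793 + p_d*0.325152] = 0.145733
  V(1,+0) = exp(-r*dt) * [p_u*0.000000 + p_m*0.022244 + p_d*0.158793] = 0.033875
  V(1,+1) = exp(-r*dt) * [p_u*0.000000 + p_m*0.000000 + p_d*0.022244] = 0.002763
  V(0,+0) = exp(-r*dt) * [p_u*0.002763 + p_m*0.033875 + p_d*0.145733] = 0.040189

Answer: Price = V(0,0) = 0.0402


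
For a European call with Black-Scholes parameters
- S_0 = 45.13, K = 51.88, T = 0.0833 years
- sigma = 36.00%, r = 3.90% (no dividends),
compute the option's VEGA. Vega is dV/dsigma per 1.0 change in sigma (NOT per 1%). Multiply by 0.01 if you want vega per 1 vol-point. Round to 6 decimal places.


d1 = -1.2582941255; d2 = -1.3621963873
phi(d1) = 0.1807590073; exp(-qT) = 1.0000000000; exp(-rT) = 0.9967565713
Vega = S * exp(-qT) * phi(d1) * sqrt(T) = 45.1300 * 1.0000000000 * 0.1807590073 * 0.2886173938 = 2.354441

Answer: Vega = 2.354441


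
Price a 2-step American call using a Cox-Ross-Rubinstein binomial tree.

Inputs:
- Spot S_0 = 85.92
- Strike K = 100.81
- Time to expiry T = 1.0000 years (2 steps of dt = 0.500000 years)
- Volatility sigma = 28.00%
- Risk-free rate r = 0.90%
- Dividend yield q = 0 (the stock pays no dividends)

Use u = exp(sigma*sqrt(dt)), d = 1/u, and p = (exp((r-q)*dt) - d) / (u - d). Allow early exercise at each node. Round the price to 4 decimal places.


dt = T/N = 0.500000
u = exp(sigma*sqrt(dt)) = 1.218950; d = 1/u = 0.820378
p = (exp((r-q)*dt) - d) / (u - d) = 0.461979
Discount per step: exp(-r*dt) = 0.995510
Stock lattice S(k, i) with i counting down-moves:
  k=0: S(0,0) = 85.9200
  k=1: S(1,0) = 104.7322; S(1,1) = 70.4869
  k=2: S(2,0) = 127.6633; S(2,1) = 85.9200; S(2,2) = 57.8259
Terminal payoffs V(N, i) = max(S_T - K, 0):
  V(2,0) = 26.853313; V(2,1) = 0.000000; V(2,2) = 0.000000
Backward induction: V(k, i) = exp(-r*dt) * [p * V(k+1, i) + (1-p) * V(k+1, i+1)]; then take max(V_cont, immediate exercise) for American.
  V(1,0) = exp(-r*dt) * [p*26.853313 + (1-p)*0.000000] = 12.349975; exercise = 3.922191; V(1,0) = max -> 12.349975
  V(1,1) = exp(-r*dt) * [p*0.000000 + (1-p)*0.000000] = 0.000000; exercise = 0.000000; V(1,1) = max -> 0.000000
  V(0,0) = exp(-r*dt) * [p*12.349975 + (1-p)*0.000000] = 5.679817; exercise = 0.000000; V(0,0) = max -> 5.679817

Answer: Price = V(0,0) = 5.6798


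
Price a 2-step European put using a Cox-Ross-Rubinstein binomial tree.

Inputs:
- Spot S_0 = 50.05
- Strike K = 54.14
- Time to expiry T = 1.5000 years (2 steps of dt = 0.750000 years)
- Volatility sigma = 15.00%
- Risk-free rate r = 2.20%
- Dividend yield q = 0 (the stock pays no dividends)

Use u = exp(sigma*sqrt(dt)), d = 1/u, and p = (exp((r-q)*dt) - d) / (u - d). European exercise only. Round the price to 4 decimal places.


dt = T/N = 0.750000
u = exp(sigma*sqrt(dt)) = 1.138719; d = 1/u = 0.878180
p = (exp((r-q)*dt) - d) / (u - d) = 0.531425
Discount per step: exp(-r*dt) = 0.983635
Stock lattice S(k, i) with i counting down-moves:
  k=0: S(0,0) = 50.0500
  k=1: S(1,0) = 56.9929; S(1,1) = 43.9529
  k=2: S(2,0) = 64.8989; S(2,1) = 50.0500; S(2,2) = 38.5986
Terminal payoffs V(N, i) = max(K - S_T, 0):
  V(2,0) = 0.000000; V(2,1) = 4.090000; V(2,2) = 15.541443
Backward induction: V(k, i) = exp(-r*dt) * [p * V(k+1, i) + (1-p) * V(k+1, i+1)].
  V(1,0) = exp(-r*dt) * [p*0.000000 + (1-p)*4.090000] = 1.885108
  V(1,1) = exp(-r*dt) * [p*4.090000 + (1-p)*15.541443] = 9.301116
  V(0,0) = exp(-r*dt) * [p*1.885108 + (1-p)*9.301116] = 5.272347

Answer: Price = V(0,0) = 5.2723


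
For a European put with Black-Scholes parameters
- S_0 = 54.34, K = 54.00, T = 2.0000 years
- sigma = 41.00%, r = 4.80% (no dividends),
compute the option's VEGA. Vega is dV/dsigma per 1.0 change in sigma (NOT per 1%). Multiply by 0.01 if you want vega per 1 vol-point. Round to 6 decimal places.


Answer: Vega = 27.499709

Derivation:
d1 = 0.4663051152; d2 = -0.1135224454
phi(d1) = 0.3578437775; exp(-qT) = 1.0000000000; exp(-rT) = 0.9084640161
Vega = S * exp(-qT) * phi(d1) * sqrt(T) = 54.3400 * 1.0000000000 * 0.3578437775 * 1.4142135624 = 27.499709


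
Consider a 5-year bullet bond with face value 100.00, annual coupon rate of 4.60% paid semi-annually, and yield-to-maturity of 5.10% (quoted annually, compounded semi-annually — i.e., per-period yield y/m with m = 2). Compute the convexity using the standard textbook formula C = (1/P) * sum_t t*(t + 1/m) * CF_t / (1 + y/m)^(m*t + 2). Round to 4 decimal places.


Coupon per period c = face * coupon_rate / m = 2.300000
Periods per year m = 2; per-period yield y/m = 0.025500
Number of cashflows N = 10
Cashflows (t years, CF_t, discount factor 1/(1+y/m)^(m*t), PV):
  t = 0.5000: CF_t = 2.300000, DF = 0.975134, PV = 2.242808
  t = 1.0000: CF_t = 2.300000, DF = 0.950886, PV = 2.187039
  t = 1.5000: CF_t = 2.300000, DF = 0.927242, PV = 2.132656
  t = 2.0000: CF_t = 2.300000, DF = 0.904185, PV = 2.079626
  t = 2.5000: CF_t = 2.300000, DF = 0.881702, PV = 2.027914
  t = 3.0000: CF_t = 2.300000, DF = 0.859777, PV = 1.977488
  t = 3.5000: CF_t = 2.300000, DF = 0.838398, PV = 1.928316
  t = 4.0000: CF_t = 2.300000, DF = 0.817551, PV = 1.880367
  t = 4.5000: CF_t = 2.300000, DF = 0.797222, PV = 1.833610
  t = 5.0000: CF_t = 102.300000, DF = 0.777398, PV = 79.527803
Price P = sum_t PV_t = 97.817626
Convexity numerator sum_t t*(t + 1/m) * CF_t / (1+y/m)^(m*t + 2):
  t = 0.5000: term = 1.066328
  t = 1.0000: term = 3.119439
  t = 1.5000: term = 6.083742
  t = 2.0000: term = 9.887440
  t = 2.5000: term = 14.462369
  t = 3.0000: term = 19.743849
  t = 3.5000: term = 25.670533
  t = 4.0000: term = 32.184272
  t = 4.5000: term = 39.229976
  t = 5.0000: term = 2079.602597
Convexity = (1/P) * sum = 2231.050545 / 97.817626 = 22.808267

Answer: Convexity = 22.8083
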